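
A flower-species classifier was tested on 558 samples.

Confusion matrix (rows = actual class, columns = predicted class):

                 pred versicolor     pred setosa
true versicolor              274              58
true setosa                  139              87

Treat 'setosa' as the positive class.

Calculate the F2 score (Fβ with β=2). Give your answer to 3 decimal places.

0.415

Fβ = (1+β²)·TP / ((1+β²)·TP + β²·FN + FP), with β²=4
= 5·87 / (5·87 + 4·139 + 58) = 0.415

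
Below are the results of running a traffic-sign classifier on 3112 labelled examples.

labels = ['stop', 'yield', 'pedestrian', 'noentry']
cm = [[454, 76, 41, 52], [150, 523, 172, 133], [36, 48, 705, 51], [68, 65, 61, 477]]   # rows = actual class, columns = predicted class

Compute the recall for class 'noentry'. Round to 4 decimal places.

0.7109

Treat 'noentry' as positive and all other classes as negative.
recall = TP/(TP+FN).
noentry: TP=477, FN=68+65+61=194 → 477/671 = 0.71088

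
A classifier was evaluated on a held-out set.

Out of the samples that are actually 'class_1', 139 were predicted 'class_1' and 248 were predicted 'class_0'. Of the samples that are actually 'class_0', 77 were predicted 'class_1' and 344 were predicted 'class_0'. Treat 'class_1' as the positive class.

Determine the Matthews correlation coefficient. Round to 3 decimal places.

MCC = (TP·TN − FP·FN) / √((TP+FP)(TP+FN)(TN+FP)(TN+FN))
Numerator = 139·344 − 77·248 = 28720
Denominator = √(216·387·421·592) = √20833801344 = 144339.1885
MCC = 28720 / 144339.1885 = 0.199

0.199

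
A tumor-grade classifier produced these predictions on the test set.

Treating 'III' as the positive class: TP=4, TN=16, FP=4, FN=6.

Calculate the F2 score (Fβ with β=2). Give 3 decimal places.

Fβ = (1+β²)·TP / ((1+β²)·TP + β²·FN + FP), with β²=4
= 5·4 / (5·4 + 4·6 + 4) = 0.417

0.417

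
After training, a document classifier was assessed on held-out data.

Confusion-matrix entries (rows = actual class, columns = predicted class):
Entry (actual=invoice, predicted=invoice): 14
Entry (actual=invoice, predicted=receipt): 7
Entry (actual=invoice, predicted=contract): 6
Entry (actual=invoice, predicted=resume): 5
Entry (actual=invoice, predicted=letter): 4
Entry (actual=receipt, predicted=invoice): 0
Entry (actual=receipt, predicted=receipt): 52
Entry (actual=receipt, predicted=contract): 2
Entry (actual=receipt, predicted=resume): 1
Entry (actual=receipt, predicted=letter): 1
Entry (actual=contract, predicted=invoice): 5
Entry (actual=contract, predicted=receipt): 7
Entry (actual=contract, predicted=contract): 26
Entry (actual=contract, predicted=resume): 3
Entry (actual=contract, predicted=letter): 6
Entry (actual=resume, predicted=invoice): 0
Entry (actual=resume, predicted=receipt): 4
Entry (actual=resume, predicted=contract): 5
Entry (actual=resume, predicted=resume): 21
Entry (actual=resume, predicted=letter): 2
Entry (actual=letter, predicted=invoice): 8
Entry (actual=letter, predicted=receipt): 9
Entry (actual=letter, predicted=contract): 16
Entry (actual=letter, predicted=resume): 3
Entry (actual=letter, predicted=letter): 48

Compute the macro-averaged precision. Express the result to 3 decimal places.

0.615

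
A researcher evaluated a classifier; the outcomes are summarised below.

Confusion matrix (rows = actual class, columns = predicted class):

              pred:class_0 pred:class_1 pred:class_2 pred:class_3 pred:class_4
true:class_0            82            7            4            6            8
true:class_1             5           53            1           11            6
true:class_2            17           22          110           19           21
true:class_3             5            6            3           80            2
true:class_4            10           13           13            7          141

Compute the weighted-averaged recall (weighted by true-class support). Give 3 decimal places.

0.715

Per-class recall (TP/(TP+FN)):
  class_0: TP=82, FN=7+4+6+8=25 → 82/107 = 0.7664
  class_1: TP=53, FN=5+1+11+6=23 → 53/76 = 0.6974
  class_2: TP=110, FN=17+22+19+21=79 → 110/189 = 0.5820
  class_3: TP=80, FN=5+6+3+2=16 → 80/96 = 0.8333
  class_4: TP=141, FN=10+13+13+7=43 → 141/184 = 0.7663
Weighted-recall = Σ (supportᵢ/N)·recallᵢ with N=652: (107/652)·0.7664 + (76/652)·0.6974 + (189/652)·0.5820 + (96/652)·0.8333 + (184/652)·0.7663 = 0.715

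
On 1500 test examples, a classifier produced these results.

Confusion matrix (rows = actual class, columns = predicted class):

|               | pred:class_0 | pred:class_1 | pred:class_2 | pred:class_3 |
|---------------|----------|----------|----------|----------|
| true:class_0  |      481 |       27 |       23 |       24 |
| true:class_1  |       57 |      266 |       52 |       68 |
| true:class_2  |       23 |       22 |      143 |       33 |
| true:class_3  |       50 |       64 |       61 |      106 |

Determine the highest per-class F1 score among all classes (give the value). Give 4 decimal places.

Per-class F1 score (2·TP/(2·TP+FP+FN)):
  class_0: TP=481, FP=57+23+50=130, FN=27+23+24=74 → 962/1166 = 0.82504
  class_1: TP=266, FP=27+22+64=113, FN=57+52+68=177 → 532/822 = 0.64720
  class_2: TP=143, FP=23+52+61=136, FN=23+22+33=78 → 286/500 = 0.57200
  class_3: TP=106, FP=24+68+33=125, FN=50+64+61=175 → 212/512 = 0.41406
Highest is class 'class_0' with F1 score = 0.8250.

0.8250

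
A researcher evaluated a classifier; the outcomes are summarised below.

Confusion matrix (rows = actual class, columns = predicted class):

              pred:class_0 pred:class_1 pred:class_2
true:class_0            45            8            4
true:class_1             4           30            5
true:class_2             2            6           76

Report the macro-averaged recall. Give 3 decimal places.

Per-class recall (TP/(TP+FN)):
  class_0: TP=45, FN=8+4=12 → 45/57 = 0.7895
  class_1: TP=30, FN=4+5=9 → 30/39 = 0.7692
  class_2: TP=76, FN=2+6=8 → 76/84 = 0.9048
Macro-recall = mean = (0.7895 + 0.7692 + 0.9048) / 3 = 0.821

0.821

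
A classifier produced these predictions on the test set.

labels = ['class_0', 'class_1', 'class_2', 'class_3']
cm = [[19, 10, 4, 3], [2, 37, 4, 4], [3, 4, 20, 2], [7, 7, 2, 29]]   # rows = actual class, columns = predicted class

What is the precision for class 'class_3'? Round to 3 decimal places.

Take TP from the diagonal, FP from the rest of the 'class_3' prediction marginal, FN from the rest of the 'class_3' actual marginal.
precision = TP/(TP+FP).
class_3: TP=29, FP=3+4+2=9 → 29/38 = 0.7632

0.763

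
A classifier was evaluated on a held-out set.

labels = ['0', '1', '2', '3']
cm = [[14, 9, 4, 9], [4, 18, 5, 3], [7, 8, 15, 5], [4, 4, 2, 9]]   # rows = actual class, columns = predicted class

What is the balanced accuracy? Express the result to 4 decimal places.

0.4728

Balanced accuracy = mean of per-class recall.
  0: recall = 14/36 = 0.38889
  1: recall = 18/30 = 0.60000
  2: recall = 15/35 = 0.42857
  3: recall = 9/19 = 0.47368
Mean = (0.38889 + 0.60000 + 0.42857 + 0.47368) / 4 = 0.4728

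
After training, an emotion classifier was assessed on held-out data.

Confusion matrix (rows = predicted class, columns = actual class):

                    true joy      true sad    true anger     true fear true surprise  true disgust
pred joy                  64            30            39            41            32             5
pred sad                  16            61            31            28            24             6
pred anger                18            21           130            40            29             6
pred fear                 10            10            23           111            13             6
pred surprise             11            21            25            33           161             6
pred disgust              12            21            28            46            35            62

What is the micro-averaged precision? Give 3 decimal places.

0.469

Micro-averaging pools counts across classes: ΣTP=589, ΣFP=666, ΣFN=666.
Micro-precision = TP/(TP+FP) on pooled counts = 0.469 (equals overall accuracy in single-label multiclass).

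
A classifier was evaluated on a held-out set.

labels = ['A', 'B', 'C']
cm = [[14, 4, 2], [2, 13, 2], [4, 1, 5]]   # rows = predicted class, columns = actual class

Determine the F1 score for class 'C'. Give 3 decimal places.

0.526

Treat 'C' as positive and all other classes as negative.
F1 score = 2·TP/(2·TP+FP+FN).
C: TP=5, FP=4+1=5, FN=2+2=4 → 10/19 = 0.5263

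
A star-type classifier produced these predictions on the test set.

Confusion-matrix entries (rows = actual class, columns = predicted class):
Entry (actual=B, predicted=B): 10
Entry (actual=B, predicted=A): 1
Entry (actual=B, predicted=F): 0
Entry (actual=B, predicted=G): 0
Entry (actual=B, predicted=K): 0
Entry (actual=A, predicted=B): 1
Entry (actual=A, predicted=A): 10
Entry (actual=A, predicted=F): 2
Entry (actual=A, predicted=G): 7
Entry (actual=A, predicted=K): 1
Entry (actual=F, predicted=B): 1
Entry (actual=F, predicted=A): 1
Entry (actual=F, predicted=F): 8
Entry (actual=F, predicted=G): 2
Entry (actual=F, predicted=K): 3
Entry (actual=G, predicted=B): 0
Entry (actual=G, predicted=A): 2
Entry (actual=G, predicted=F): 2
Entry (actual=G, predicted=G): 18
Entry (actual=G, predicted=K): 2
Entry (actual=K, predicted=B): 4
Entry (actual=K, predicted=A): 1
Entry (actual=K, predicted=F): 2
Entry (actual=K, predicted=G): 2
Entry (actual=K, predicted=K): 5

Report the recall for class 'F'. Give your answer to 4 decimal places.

Treat 'F' as positive and all other classes as negative.
recall = TP/(TP+FN).
F: TP=8, FN=1+1+2+3=7 → 8/15 = 0.53333

0.5333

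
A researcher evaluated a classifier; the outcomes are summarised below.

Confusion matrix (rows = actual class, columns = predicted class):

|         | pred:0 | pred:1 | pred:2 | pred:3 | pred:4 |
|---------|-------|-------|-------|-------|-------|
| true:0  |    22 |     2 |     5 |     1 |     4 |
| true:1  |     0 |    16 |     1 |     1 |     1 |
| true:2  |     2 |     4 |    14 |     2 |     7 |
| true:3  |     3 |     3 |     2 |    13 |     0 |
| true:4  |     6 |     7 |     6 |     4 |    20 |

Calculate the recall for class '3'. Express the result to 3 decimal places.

One-vs-rest for '3': TP = diagonal; FP = other classes predicted '3'; FN = '3' predicted as other.
recall = TP/(TP+FN).
3: TP=13, FN=3+3+2+0=8 → 13/21 = 0.6190

0.619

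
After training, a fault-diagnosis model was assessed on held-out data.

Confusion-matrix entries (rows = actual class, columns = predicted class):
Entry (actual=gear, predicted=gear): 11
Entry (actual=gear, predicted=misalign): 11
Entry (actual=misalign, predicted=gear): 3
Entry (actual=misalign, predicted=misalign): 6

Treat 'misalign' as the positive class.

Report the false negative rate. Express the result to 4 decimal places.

0.3333

FNR = FN/(FN+TP) = 3/(3+6) = 0.3333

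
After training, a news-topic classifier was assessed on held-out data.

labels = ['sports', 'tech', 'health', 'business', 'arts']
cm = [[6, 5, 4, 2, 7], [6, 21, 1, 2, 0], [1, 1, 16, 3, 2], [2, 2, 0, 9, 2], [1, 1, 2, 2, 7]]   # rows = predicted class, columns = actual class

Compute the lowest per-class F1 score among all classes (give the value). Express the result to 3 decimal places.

0.300

Per-class F1 score (2·TP/(2·TP+FP+FN)):
  sports: TP=6, FP=5+4+2+7=18, FN=6+1+2+1=10 → 12/40 = 0.3000
  tech: TP=21, FP=6+1+2+0=9, FN=5+1+2+1=9 → 42/60 = 0.7000
  health: TP=16, FP=1+1+3+2=7, FN=4+1+0+2=7 → 32/46 = 0.6957
  business: TP=9, FP=2+2+0+2=6, FN=2+2+3+2=9 → 18/33 = 0.5455
  arts: TP=7, FP=1+1+2+2=6, FN=7+0+2+2=11 → 14/31 = 0.4516
Lowest is class 'sports' with F1 score = 0.300.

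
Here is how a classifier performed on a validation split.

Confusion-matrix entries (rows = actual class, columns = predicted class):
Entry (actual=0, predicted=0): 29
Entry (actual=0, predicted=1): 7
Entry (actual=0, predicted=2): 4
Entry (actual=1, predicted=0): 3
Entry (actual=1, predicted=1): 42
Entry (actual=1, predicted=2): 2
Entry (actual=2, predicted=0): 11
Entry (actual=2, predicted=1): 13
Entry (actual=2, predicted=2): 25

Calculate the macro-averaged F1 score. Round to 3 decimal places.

Per-class F1 score (2·TP/(2·TP+FP+FN)):
  0: TP=29, FP=3+11=14, FN=7+4=11 → 58/83 = 0.6988
  1: TP=42, FP=7+13=20, FN=3+2=5 → 84/109 = 0.7706
  2: TP=25, FP=4+2=6, FN=11+13=24 → 50/80 = 0.6250
Macro-F1 score = mean = (0.6988 + 0.7706 + 0.6250) / 3 = 0.698

0.698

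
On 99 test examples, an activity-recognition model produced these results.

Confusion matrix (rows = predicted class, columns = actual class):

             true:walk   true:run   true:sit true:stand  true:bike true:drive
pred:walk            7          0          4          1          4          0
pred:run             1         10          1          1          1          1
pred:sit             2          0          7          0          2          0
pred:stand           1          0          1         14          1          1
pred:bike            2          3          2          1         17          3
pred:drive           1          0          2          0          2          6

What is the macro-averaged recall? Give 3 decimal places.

Per-class recall (TP/(TP+FN)):
  walk: TP=7, FN=1+2+1+2+1=7 → 7/14 = 0.5000
  run: TP=10, FN=0+0+0+3+0=3 → 10/13 = 0.7692
  sit: TP=7, FN=4+1+1+2+2=10 → 7/17 = 0.4118
  stand: TP=14, FN=1+1+0+1+0=3 → 14/17 = 0.8235
  bike: TP=17, FN=4+1+2+1+2=10 → 17/27 = 0.6296
  drive: TP=6, FN=0+1+0+1+3=5 → 6/11 = 0.5455
Macro-recall = mean = (0.5000 + 0.7692 + 0.4118 + 0.8235 + 0.6296 + 0.5455) / 6 = 0.613

0.613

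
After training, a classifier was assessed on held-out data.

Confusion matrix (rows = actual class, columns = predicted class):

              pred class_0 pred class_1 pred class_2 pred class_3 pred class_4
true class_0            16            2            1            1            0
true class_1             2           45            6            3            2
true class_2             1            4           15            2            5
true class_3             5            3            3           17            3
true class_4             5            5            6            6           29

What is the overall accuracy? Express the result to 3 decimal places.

Accuracy = trace / total = (16+45+15+17+29=122) / 187 = 122/187 = 0.652

0.652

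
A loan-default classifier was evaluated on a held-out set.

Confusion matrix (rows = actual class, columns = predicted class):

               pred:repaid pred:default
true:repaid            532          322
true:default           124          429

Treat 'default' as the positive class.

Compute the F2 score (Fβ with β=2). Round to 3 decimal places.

0.724

Fβ = (1+β²)·TP / ((1+β²)·TP + β²·FN + FP), with β²=4
= 5·429 / (5·429 + 4·124 + 322) = 0.724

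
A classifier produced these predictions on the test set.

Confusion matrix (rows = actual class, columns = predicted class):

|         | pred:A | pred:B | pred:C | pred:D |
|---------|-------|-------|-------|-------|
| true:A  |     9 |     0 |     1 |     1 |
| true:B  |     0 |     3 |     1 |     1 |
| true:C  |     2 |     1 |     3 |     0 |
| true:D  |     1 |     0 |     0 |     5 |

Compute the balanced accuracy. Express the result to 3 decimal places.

Balanced accuracy = mean of per-class recall.
  A: recall = 9/11 = 0.8182
  B: recall = 3/5 = 0.6000
  C: recall = 3/6 = 0.5000
  D: recall = 5/6 = 0.8333
Mean = (0.8182 + 0.6000 + 0.5000 + 0.8333) / 4 = 0.688

0.688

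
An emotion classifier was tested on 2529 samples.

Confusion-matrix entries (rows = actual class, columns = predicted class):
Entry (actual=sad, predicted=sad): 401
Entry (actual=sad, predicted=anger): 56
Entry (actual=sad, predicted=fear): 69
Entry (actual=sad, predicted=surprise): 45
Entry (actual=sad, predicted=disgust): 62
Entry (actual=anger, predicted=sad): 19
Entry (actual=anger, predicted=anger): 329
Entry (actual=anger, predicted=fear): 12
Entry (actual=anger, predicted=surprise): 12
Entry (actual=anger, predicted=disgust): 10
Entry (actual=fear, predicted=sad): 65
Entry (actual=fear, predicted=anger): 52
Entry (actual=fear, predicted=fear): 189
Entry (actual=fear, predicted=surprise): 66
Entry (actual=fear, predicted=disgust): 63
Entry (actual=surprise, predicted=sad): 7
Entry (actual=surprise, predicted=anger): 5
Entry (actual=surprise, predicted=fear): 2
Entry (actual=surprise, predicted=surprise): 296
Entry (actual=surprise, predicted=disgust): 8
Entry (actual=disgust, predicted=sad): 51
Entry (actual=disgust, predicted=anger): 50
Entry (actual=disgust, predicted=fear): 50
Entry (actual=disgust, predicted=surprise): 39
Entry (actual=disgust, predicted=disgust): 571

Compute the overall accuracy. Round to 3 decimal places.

0.706

Accuracy = trace / total = (401+329+189+296+571=1786) / 2529 = 1786/2529 = 0.706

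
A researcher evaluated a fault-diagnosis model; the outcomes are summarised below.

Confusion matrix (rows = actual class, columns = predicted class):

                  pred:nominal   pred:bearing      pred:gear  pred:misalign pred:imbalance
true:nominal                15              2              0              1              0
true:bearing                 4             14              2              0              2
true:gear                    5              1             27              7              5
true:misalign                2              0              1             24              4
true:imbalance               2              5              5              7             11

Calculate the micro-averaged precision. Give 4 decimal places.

Micro-averaging pools counts across classes: ΣTP=91, ΣFP=55, ΣFN=55.
Micro-precision = TP/(TP+FP) on pooled counts = 0.6233 (equals overall accuracy in single-label multiclass).

0.6233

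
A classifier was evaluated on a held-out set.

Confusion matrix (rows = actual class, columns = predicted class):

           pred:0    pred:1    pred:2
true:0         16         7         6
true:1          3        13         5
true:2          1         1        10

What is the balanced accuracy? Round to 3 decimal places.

0.668

Balanced accuracy = mean of per-class recall.
  0: recall = 16/29 = 0.5517
  1: recall = 13/21 = 0.6190
  2: recall = 10/12 = 0.8333
Mean = (0.5517 + 0.6190 + 0.8333) / 3 = 0.668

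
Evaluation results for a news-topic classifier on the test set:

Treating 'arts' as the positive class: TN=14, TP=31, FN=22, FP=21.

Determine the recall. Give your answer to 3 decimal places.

0.585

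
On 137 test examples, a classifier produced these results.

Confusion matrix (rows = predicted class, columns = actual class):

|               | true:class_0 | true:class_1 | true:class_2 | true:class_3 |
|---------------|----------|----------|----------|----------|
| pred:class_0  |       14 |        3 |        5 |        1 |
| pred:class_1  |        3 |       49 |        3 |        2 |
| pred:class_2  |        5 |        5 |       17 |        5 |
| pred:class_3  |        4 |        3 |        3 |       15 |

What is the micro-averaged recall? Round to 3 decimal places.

0.693

Micro-averaging pools counts across classes: ΣTP=95, ΣFP=42, ΣFN=42.
Micro-recall = TP/(TP+FN) on pooled counts = 0.693 (equals overall accuracy in single-label multiclass).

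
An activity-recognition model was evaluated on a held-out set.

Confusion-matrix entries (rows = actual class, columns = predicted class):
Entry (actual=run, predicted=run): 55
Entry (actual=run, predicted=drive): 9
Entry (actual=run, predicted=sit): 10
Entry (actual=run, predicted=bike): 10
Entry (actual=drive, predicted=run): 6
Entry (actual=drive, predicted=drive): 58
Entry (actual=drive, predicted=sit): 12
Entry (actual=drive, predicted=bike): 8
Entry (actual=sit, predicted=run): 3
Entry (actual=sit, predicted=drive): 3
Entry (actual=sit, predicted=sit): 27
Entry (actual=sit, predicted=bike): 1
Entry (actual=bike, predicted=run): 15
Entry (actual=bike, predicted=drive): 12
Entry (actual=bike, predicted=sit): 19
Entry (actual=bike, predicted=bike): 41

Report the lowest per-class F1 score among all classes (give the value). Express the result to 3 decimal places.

0.529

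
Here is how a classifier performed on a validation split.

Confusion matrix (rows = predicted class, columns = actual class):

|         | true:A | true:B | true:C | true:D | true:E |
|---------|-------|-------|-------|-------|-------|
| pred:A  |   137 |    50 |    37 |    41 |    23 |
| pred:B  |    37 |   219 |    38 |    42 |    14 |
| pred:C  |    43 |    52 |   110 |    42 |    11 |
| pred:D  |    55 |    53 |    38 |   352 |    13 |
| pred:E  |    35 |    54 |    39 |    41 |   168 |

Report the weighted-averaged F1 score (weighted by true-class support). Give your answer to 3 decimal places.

0.564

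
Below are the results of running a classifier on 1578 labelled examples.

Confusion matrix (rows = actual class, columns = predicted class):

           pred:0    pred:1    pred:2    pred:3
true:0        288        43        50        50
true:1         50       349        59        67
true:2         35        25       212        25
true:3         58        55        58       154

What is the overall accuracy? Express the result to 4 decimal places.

Accuracy = trace / total = (288+349+212+154=1003) / 1578 = 1003/1578 = 0.6356

0.6356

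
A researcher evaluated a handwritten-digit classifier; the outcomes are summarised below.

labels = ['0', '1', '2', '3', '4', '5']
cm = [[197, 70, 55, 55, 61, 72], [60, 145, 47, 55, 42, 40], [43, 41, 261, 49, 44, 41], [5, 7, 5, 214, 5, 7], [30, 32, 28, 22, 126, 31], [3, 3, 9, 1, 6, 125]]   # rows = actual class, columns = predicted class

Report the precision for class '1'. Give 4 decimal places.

Take TP from the diagonal, FP from the rest of the '1' prediction marginal, FN from the rest of the '1' actual marginal.
precision = TP/(TP+FP).
1: TP=145, FP=70+41+7+32+3=153 → 145/298 = 0.48658

0.4866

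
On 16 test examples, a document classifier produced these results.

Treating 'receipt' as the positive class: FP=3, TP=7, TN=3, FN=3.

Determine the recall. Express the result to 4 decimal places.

Recall = TP/(TP+FN) = 7/(7+3) = 7/10 = 0.7000

0.7000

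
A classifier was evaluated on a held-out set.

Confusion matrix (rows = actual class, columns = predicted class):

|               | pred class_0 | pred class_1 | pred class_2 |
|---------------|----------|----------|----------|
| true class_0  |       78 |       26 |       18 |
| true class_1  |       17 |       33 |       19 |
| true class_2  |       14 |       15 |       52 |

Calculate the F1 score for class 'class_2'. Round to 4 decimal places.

0.6118

Treat 'class_2' as positive and all other classes as negative.
F1 score = 2·TP/(2·TP+FP+FN).
class_2: TP=52, FP=18+19=37, FN=14+15=29 → 104/170 = 0.61176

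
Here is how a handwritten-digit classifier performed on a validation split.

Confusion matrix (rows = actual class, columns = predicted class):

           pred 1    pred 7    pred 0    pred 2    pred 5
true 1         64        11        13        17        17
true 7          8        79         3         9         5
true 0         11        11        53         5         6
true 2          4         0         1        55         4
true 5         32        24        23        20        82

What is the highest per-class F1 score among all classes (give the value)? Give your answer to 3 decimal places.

Per-class F1 score (2·TP/(2·TP+FP+FN)):
  1: TP=64, FP=8+11+4+32=55, FN=11+13+17+17=58 → 128/241 = 0.5311
  7: TP=79, FP=11+11+0+24=46, FN=8+3+9+5=25 → 158/229 = 0.6900
  0: TP=53, FP=13+3+1+23=40, FN=11+11+5+6=33 → 106/179 = 0.5922
  2: TP=55, FP=17+9+5+20=51, FN=4+0+1+4=9 → 110/170 = 0.6471
  5: TP=82, FP=17+5+6+4=32, FN=32+24+23+20=99 → 164/295 = 0.5559
Highest is class '7' with F1 score = 0.690.

0.690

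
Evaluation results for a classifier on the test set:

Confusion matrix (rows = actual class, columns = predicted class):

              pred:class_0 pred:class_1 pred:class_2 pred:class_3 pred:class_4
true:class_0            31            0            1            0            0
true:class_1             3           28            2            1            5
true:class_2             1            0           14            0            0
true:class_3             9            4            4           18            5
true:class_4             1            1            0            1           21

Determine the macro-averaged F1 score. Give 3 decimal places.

Per-class F1 score (2·TP/(2·TP+FP+FN)):
  class_0: TP=31, FP=3+1+9+1=14, FN=0+1+0+0=1 → 62/77 = 0.8052
  class_1: TP=28, FP=0+0+4+1=5, FN=3+2+1+5=11 → 56/72 = 0.7778
  class_2: TP=14, FP=1+2+4+0=7, FN=1+0+0+0=1 → 28/36 = 0.7778
  class_3: TP=18, FP=0+1+0+1=2, FN=9+4+4+5=22 → 36/60 = 0.6000
  class_4: TP=21, FP=0+5+0+5=10, FN=1+1+0+1=3 → 42/55 = 0.7636
Macro-F1 score = mean = (0.8052 + 0.7778 + 0.7778 + 0.6000 + 0.7636) / 5 = 0.745

0.745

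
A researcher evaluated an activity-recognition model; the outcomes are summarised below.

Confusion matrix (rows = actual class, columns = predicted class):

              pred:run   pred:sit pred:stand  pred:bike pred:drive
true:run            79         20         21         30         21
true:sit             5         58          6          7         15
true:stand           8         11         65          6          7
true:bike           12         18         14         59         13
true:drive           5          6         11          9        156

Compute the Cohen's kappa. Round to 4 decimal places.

Observed agreement pₒ = trace/N = 417/662 = 0.62991
Expected agreement pₑ = Σ (rowᵢ·colᵢ)/N² = (171·109 + 91·113 + 97·117 + 116·111 + 187·212)/662² = 0.21173
κ = (pₒ − pₑ)/(1 − pₑ) = (0.62991 − 0.21173)/(1 − 0.21173) = 0.5305

0.5305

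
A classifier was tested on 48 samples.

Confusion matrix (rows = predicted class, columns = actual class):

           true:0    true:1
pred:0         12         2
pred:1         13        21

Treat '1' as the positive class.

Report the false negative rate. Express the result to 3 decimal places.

FNR = FN/(FN+TP) = 2/(2+21) = 0.087

0.087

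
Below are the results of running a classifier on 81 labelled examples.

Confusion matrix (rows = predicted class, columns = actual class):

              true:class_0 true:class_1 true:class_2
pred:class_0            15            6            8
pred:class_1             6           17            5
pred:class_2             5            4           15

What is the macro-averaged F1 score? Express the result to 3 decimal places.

Per-class F1 score (2·TP/(2·TP+FP+FN)):
  class_0: TP=15, FP=6+8=14, FN=6+5=11 → 30/55 = 0.5455
  class_1: TP=17, FP=6+5=11, FN=6+4=10 → 34/55 = 0.6182
  class_2: TP=15, FP=5+4=9, FN=8+5=13 → 30/52 = 0.5769
Macro-F1 score = mean = (0.5455 + 0.6182 + 0.5769) / 3 = 0.580

0.580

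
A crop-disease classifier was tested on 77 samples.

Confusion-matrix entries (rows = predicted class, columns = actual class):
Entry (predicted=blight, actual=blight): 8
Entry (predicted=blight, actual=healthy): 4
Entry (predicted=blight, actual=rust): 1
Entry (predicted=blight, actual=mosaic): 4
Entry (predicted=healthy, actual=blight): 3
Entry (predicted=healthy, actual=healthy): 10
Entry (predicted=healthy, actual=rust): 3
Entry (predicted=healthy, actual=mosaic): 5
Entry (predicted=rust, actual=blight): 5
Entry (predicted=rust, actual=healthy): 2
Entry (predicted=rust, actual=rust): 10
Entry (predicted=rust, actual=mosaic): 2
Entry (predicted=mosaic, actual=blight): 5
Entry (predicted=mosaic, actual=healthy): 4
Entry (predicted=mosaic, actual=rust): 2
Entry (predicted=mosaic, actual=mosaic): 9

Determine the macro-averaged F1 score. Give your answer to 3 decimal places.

0.483

Per-class F1 score (2·TP/(2·TP+FP+FN)):
  blight: TP=8, FP=4+1+4=9, FN=3+5+5=13 → 16/38 = 0.4211
  healthy: TP=10, FP=3+3+5=11, FN=4+2+4=10 → 20/41 = 0.4878
  rust: TP=10, FP=5+2+2=9, FN=1+3+2=6 → 20/35 = 0.5714
  mosaic: TP=9, FP=5+4+2=11, FN=4+5+2=11 → 18/40 = 0.4500
Macro-F1 score = mean = (0.4211 + 0.4878 + 0.5714 + 0.4500) / 4 = 0.483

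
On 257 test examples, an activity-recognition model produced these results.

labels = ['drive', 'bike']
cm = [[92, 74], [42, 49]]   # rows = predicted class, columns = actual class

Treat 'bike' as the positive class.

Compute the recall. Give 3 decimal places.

0.398

Recall = TP/(TP+FN) = 49/(49+74) = 49/123 = 0.398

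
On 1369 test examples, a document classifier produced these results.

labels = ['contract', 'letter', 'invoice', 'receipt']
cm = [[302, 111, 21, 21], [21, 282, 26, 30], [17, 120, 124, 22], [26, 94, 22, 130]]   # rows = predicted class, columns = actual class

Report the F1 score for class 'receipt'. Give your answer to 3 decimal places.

Take TP from the diagonal, FP from the rest of the 'receipt' prediction marginal, FN from the rest of the 'receipt' actual marginal.
F1 score = 2·TP/(2·TP+FP+FN).
receipt: TP=130, FP=26+94+22=142, FN=21+30+22=73 → 260/475 = 0.5474

0.547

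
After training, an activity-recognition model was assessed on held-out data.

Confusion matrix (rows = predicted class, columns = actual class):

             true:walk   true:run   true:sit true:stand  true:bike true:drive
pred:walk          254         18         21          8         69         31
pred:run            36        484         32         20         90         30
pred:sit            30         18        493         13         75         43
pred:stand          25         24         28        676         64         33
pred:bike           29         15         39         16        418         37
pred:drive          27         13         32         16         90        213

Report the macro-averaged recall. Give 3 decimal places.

0.703

Per-class recall (TP/(TP+FN)):
  walk: TP=254, FN=36+30+25+29+27=147 → 254/401 = 0.6334
  run: TP=484, FN=18+18+24+15+13=88 → 484/572 = 0.8462
  sit: TP=493, FN=21+32+28+39+32=152 → 493/645 = 0.7643
  stand: TP=676, FN=8+20+13+16+16=73 → 676/749 = 0.9025
  bike: TP=418, FN=69+90+75+64+90=388 → 418/806 = 0.5186
  drive: TP=213, FN=31+30+43+33+37=174 → 213/387 = 0.5504
Macro-recall = mean = (0.6334 + 0.8462 + 0.7643 + 0.9025 + 0.5186 + 0.5504) / 6 = 0.703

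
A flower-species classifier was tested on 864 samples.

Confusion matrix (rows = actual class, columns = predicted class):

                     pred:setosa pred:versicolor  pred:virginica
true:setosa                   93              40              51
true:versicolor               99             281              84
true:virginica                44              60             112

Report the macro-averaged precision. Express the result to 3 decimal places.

0.528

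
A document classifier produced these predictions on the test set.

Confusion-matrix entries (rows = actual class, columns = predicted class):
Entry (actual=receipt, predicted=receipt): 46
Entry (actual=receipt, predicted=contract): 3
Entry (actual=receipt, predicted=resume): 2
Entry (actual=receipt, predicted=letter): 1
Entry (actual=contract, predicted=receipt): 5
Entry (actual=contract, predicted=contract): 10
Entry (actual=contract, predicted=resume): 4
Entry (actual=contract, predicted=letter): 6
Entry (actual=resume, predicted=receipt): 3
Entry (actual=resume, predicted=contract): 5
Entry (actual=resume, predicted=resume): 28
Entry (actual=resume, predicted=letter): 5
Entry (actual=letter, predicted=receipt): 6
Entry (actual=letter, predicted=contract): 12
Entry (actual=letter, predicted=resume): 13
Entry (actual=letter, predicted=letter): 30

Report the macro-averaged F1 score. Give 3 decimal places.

0.601

Per-class F1 score (2·TP/(2·TP+FP+FN)):
  receipt: TP=46, FP=5+3+6=14, FN=3+2+1=6 → 92/112 = 0.8214
  contract: TP=10, FP=3+5+12=20, FN=5+4+6=15 → 20/55 = 0.3636
  resume: TP=28, FP=2+4+13=19, FN=3+5+5=13 → 56/88 = 0.6364
  letter: TP=30, FP=1+6+5=12, FN=6+12+13=31 → 60/103 = 0.5825
Macro-F1 score = mean = (0.8214 + 0.3636 + 0.6364 + 0.5825) / 4 = 0.601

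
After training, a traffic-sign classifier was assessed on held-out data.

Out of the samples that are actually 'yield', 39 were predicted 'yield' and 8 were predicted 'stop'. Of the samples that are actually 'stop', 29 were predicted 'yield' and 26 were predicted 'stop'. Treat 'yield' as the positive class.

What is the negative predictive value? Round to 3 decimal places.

NPV = TN/(TN+FN) = 26/(26+8) = 0.765

0.765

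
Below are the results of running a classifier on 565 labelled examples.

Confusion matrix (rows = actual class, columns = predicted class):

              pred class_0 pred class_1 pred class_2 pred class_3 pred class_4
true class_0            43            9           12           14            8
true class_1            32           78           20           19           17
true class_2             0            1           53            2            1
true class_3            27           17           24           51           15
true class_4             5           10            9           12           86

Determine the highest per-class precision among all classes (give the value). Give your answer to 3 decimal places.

0.678

Per-class precision (TP/(TP+FP)):
  class_0: TP=43, FP=32+0+27+5=64 → 43/107 = 0.4019
  class_1: TP=78, FP=9+1+17+10=37 → 78/115 = 0.6783
  class_2: TP=53, FP=12+20+24+9=65 → 53/118 = 0.4492
  class_3: TP=51, FP=14+19+2+12=47 → 51/98 = 0.5204
  class_4: TP=86, FP=8+17+1+15=41 → 86/127 = 0.6772
Highest is class 'class_1' with precision = 0.678.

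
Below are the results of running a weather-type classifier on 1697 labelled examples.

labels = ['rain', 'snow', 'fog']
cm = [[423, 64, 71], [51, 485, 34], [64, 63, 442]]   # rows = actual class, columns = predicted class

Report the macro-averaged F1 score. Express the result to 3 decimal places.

Per-class F1 score (2·TP/(2·TP+FP+FN)):
  rain: TP=423, FP=51+64=115, FN=64+71=135 → 846/1096 = 0.7719
  snow: TP=485, FP=64+63=127, FN=51+34=85 → 970/1182 = 0.8206
  fog: TP=442, FP=71+34=105, FN=64+63=127 → 884/1116 = 0.7921
Macro-F1 score = mean = (0.7719 + 0.8206 + 0.7921) / 3 = 0.795

0.795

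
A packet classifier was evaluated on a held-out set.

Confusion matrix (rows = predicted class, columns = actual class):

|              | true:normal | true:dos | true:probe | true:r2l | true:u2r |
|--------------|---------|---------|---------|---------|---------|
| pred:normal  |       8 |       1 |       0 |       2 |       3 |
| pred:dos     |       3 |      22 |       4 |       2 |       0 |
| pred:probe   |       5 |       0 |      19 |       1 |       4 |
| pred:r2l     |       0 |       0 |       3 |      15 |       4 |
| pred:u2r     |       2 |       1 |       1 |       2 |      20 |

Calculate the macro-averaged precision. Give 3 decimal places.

0.677

Per-class precision (TP/(TP+FP)):
  normal: TP=8, FP=1+0+2+3=6 → 8/14 = 0.5714
  dos: TP=22, FP=3+4+2+0=9 → 22/31 = 0.7097
  probe: TP=19, FP=5+0+1+4=10 → 19/29 = 0.6552
  r2l: TP=15, FP=0+0+3+4=7 → 15/22 = 0.6818
  u2r: TP=20, FP=2+1+1+2=6 → 20/26 = 0.7692
Macro-precision = mean = (0.5714 + 0.7097 + 0.6552 + 0.6818 + 0.7692) / 5 = 0.677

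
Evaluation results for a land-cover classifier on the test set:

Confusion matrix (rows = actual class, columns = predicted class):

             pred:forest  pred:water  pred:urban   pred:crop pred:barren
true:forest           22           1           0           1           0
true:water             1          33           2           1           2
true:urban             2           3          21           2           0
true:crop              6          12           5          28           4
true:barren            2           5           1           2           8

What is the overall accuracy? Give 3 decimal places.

Accuracy = trace / total = (22+33+21+28+8=112) / 164 = 112/164 = 0.683

0.683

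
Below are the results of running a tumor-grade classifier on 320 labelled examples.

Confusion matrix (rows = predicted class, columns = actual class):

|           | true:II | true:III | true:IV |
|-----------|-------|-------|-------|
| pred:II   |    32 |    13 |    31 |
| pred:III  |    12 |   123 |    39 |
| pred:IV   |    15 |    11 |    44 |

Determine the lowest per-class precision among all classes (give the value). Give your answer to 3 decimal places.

Per-class precision (TP/(TP+FP)):
  II: TP=32, FP=13+31=44 → 32/76 = 0.4211
  III: TP=123, FP=12+39=51 → 123/174 = 0.7069
  IV: TP=44, FP=15+11=26 → 44/70 = 0.6286
Lowest is class 'II' with precision = 0.421.

0.421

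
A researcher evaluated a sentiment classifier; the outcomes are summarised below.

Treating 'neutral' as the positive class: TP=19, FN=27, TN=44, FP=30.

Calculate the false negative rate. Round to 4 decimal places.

0.5870

FNR = FN/(FN+TP) = 27/(27+19) = 0.5870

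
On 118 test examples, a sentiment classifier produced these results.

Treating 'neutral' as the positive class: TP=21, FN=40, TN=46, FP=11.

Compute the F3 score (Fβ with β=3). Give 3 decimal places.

0.361

Fβ = (1+β²)·TP / ((1+β²)·TP + β²·FN + FP), with β²=9
= 10·21 / (10·21 + 9·40 + 11) = 0.361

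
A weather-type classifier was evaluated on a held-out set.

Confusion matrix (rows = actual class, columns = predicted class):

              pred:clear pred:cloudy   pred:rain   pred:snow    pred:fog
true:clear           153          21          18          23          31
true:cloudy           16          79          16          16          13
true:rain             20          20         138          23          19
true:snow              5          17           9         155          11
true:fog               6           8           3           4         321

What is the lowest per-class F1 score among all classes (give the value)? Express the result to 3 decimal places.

Per-class F1 score (2·TP/(2·TP+FP+FN)):
  clear: TP=153, FP=16+20+5+6=47, FN=21+18+23+31=93 → 306/446 = 0.6861
  cloudy: TP=79, FP=21+20+17+8=66, FN=16+16+16+13=61 → 158/285 = 0.5544
  rain: TP=138, FP=18+16+9+3=46, FN=20+20+23+19=82 → 276/404 = 0.6832
  snow: TP=155, FP=23+16+23+4=66, FN=5+17+9+11=42 → 310/418 = 0.7416
  fog: TP=321, FP=31+13+19+11=74, FN=6+8+3+4=21 → 642/737 = 0.8711
Lowest is class 'cloudy' with F1 score = 0.554.

0.554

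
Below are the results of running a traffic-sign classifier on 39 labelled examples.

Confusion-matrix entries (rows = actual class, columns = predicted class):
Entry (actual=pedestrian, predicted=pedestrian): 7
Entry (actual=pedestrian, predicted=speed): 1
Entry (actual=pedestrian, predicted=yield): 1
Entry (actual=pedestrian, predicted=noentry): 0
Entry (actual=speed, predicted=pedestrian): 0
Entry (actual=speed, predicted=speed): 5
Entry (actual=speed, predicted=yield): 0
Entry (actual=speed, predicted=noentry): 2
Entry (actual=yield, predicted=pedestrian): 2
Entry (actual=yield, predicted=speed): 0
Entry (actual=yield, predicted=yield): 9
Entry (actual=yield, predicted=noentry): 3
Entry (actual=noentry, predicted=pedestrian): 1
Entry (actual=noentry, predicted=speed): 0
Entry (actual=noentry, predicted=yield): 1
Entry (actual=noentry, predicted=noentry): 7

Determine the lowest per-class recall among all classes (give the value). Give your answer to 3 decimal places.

0.643

Per-class recall (TP/(TP+FN)):
  pedestrian: TP=7, FN=1+1+0=2 → 7/9 = 0.7778
  speed: TP=5, FN=0+0+2=2 → 5/7 = 0.7143
  yield: TP=9, FN=2+0+3=5 → 9/14 = 0.6429
  noentry: TP=7, FN=1+0+1=2 → 7/9 = 0.7778
Lowest is class 'yield' with recall = 0.643.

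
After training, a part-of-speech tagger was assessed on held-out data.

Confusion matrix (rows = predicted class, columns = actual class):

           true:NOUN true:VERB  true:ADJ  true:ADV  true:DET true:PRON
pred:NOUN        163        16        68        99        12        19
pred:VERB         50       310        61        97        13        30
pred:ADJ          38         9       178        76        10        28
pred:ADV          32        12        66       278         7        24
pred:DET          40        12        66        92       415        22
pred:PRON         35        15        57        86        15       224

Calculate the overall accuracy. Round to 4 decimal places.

Accuracy = trace / total = (163+310+178+278+415+224=1568) / 2775 = 1568/2775 = 0.5650

0.5650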